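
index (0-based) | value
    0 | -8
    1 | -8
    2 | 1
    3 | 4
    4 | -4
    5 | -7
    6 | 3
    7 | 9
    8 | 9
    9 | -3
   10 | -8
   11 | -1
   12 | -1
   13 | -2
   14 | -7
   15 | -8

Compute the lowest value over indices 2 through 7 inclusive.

Elements at indices 2..7: 1, 4, -4, -7, 3, 9
min(1, 4, -4, -7, 3, 9) = -7

-7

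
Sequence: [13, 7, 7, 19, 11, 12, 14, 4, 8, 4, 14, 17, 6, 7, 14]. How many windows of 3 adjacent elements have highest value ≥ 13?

12

13 7 7 → max 13  ≥ 13 ✓
7 7 19 → max 19  ≥ 13 ✓
7 19 11 → max 19  ≥ 13 ✓
19 11 12 → max 19  ≥ 13 ✓
11 12 14 → max 14  ≥ 13 ✓
12 14 4 → max 14  ≥ 13 ✓
14 4 8 → max 14  ≥ 13 ✓
4 8 4 → max 8
8 4 14 → max 14  ≥ 13 ✓
4 14 17 → max 17  ≥ 13 ✓
14 17 6 → max 17  ≥ 13 ✓
17 6 7 → max 17  ≥ 13 ✓
6 7 14 → max 14  ≥ 13 ✓
12 windows satisfy the condition.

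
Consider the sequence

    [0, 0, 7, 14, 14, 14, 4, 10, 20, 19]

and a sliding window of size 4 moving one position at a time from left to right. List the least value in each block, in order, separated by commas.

Sliding a size-4 window across the 10 values:
(0, 0, 7, 14) → min 0
(0, 7, 14, 14) → min 0
(7, 14, 14, 14) → min 7
(14, 14, 14, 4) → min 4
(14, 14, 4, 10) → min 4
(14, 4, 10, 20) → min 4
(4, 10, 20, 19) → min 4

0, 0, 7, 4, 4, 4, 4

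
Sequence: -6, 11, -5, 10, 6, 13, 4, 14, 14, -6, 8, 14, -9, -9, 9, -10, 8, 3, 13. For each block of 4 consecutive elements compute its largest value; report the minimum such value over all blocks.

Window maxs for each of the 16 positions:
[-6, 11, -5, 10] → max 11
[11, -5, 10, 6] → max 11
[-5, 10, 6, 13] → max 13
[10, 6, 13, 4] → max 13
[6, 13, 4, 14] → max 14
[13, 4, 14, 14] → max 14
[4, 14, 14, -6] → max 14
[14, 14, -6, 8] → max 14
[14, -6, 8, 14] → max 14
[-6, 8, 14, -9] → max 14
[8, 14, -9, -9] → max 14
[14, -9, -9, 9] → max 14
[-9, -9, 9, -10] → max 9
[-9, 9, -10, 8] → max 9
[9, -10, 8, 3] → max 9
[-10, 8, 3, 13] → max 13
Minimum of these is 9.

9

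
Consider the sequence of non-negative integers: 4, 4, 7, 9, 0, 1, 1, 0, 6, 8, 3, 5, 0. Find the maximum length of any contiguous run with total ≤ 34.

10

→ 4: sum 4, len 1
→ 4: sum 8, len 2
→ 7: sum 15, len 3
→ 9: sum 24, len 4
→ 0: sum 24, len 5
→ 1: sum 25, len 6
→ 1: sum 26, len 7
→ 0: sum 26, len 8
→ 6: sum 32, len 9
→ 8 (dropped 4, 4): sum 32, len 8
→ 3 (dropped 7): sum 28, len 8
→ 5: sum 33, len 9
→ 0: sum 33, len 10
Longest length seen: 10.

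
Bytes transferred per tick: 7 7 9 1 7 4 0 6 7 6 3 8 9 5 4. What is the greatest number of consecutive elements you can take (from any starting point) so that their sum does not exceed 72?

13

→ 7: sum 7, len 1
→ 7: sum 14, len 2
→ 9: sum 23, len 3
→ 1: sum 24, len 4
→ 7: sum 31, len 5
→ 4: sum 35, len 6
→ 0: sum 35, len 7
→ 6: sum 41, len 8
→ 7: sum 48, len 9
→ 6: sum 54, len 10
→ 3: sum 57, len 11
→ 8: sum 65, len 12
→ 9 (dropped 7): sum 67, len 12
→ 5: sum 72, len 13
→ 4 (dropped 7): sum 69, len 13
Longest length seen: 13.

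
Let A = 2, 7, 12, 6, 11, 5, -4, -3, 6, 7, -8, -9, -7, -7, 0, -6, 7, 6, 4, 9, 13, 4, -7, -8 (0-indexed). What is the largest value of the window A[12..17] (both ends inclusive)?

7

Elements at indices 12..17: -7, -7, 0, -6, 7, 6
max(-7, -7, 0, -6, 7, 6) = 7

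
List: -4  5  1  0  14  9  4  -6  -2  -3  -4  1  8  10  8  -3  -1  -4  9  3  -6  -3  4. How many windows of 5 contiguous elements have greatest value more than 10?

-4 5 1 0 14 → max 14  > 10 ✓
5 1 0 14 9 → max 14  > 10 ✓
1 0 14 9 4 → max 14  > 10 ✓
0 14 9 4 -6 → max 14  > 10 ✓
14 9 4 -6 -2 → max 14  > 10 ✓
9 4 -6 -2 -3 → max 9
4 -6 -2 -3 -4 → max 4
-6 -2 -3 -4 1 → max 1
-2 -3 -4 1 8 → max 8
-3 -4 1 8 10 → max 10
-4 1 8 10 8 → max 10
1 8 10 8 -3 → max 10
8 10 8 -3 -1 → max 10
10 8 -3 -1 -4 → max 10
8 -3 -1 -4 9 → max 9
-3 -1 -4 9 3 → max 9
-1 -4 9 3 -6 → max 9
-4 9 3 -6 -3 → max 9
9 3 -6 -3 4 → max 9
5 windows satisfy the condition.

5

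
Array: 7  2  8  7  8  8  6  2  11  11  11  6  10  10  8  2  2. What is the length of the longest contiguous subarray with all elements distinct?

[7] len 1
[7, 2] len 2
[7, 2, 8] len 3
[2, 8, 7] len 3
[7, 8] len 2
[8] len 1
[8, 6] len 2
[8, 6, 2] len 3
[8, 6, 2, 11] len 4
[11] len 1
[11] len 1
[11, 6] len 2
[11, 6, 10] len 3
[10] len 1
[10, 8] len 2
[10, 8, 2] len 3
[2] len 1
Longest all-distinct length: 4.

4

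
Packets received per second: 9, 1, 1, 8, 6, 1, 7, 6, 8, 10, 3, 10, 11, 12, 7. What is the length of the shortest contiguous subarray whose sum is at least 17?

2

Extend right; whenever the sum reaches 17, record the length and shrink from the left:
add 9: running sum 9 < 17
add 1: running sum 10 < 17
add 1: running sum 11 < 17
add 8: shortest ending here [9, 1, 1, 8] sum 19, len 4
add 6: shortest ending here [9, 1, 1, 8, 6] sum 25, len 5
add 1: shortest ending here [1, 1, 8, 6, 1] sum 17, len 5
add 7: shortest ending here [8, 6, 1, 7] sum 22, len 4
add 6: shortest ending here [6, 1, 7, 6] sum 20, len 4
add 8: shortest ending here [7, 6, 8] sum 21, len 3
add 10: shortest ending here [8, 10] sum 18, len 2
add 3: shortest ending here [8, 10, 3] sum 21, len 3
add 10: shortest ending here [10, 3, 10] sum 23, len 3
add 11: shortest ending here [10, 11] sum 21, len 2
add 12: shortest ending here [11, 12] sum 23, len 2
add 7: shortest ending here [12, 7] sum 19, len 2
Shortest qualifying length: 2.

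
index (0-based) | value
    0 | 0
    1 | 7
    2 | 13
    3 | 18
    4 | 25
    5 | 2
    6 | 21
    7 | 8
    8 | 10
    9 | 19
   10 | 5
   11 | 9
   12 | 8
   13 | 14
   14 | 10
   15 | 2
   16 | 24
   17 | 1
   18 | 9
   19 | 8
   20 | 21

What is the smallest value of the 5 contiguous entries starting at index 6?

5

Elements at indices 6..10: 21, 8, 10, 19, 5
min(21, 8, 10, 19, 5) = 5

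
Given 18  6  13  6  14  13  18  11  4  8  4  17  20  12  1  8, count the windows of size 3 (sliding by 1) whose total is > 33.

18 6 13 → sum 37  > 33 ✓
6 13 6 → sum 25
13 6 14 → sum 33
6 14 13 → sum 33
14 13 18 → sum 45  > 33 ✓
13 18 11 → sum 42  > 33 ✓
18 11 4 → sum 33
11 4 8 → sum 23
4 8 4 → sum 16
8 4 17 → sum 29
4 17 20 → sum 41  > 33 ✓
17 20 12 → sum 49  > 33 ✓
20 12 1 → sum 33
12 1 8 → sum 21
5 windows satisfy the condition.

5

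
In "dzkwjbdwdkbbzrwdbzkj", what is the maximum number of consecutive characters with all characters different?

7

[d] len 1
[d, z] len 2
[d, z, k] len 3
[d, z, k, w] len 4
[d, z, k, w, j] len 5
[d, z, k, w, j, b] len 6
[z, k, w, j, b, d] len 6
[j, b, d, w] len 4
[w, d] len 2
[w, d, k] len 3
[w, d, k, b] len 4
[b] len 1
[b, z] len 2
[b, z, r] len 3
[b, z, r, w] len 4
[b, z, r, w, d] len 5
[z, r, w, d, b] len 5
[r, w, d, b, z] len 5
[r, w, d, b, z, k] len 6
[r, w, d, b, z, k, j] len 7
Longest all-distinct length: 7.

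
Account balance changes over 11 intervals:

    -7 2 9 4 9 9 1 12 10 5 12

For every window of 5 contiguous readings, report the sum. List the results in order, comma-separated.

Sliding a size-5 window across the 11 values:
[-7, 2, 9, 4, 9] → sum 17
[2, 9, 4, 9, 9] → sum 33
[9, 4, 9, 9, 1] → sum 32
[4, 9, 9, 1, 12] → sum 35
[9, 9, 1, 12, 10] → sum 41
[9, 1, 12, 10, 5] → sum 37
[1, 12, 10, 5, 12] → sum 40

17, 33, 32, 35, 41, 37, 40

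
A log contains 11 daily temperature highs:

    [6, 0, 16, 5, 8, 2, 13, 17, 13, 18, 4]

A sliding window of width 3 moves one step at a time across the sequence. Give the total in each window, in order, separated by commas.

22, 21, 29, 15, 23, 32, 43, 48, 35

6 0 16 → sum 22
0 16 5 → sum 21
16 5 8 → sum 29
5 8 2 → sum 15
8 2 13 → sum 23
2 13 17 → sum 32
13 17 13 → sum 43
17 13 18 → sum 48
13 18 4 → sum 35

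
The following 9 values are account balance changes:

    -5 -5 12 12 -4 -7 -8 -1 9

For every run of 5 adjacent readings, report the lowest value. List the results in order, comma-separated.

-5 -5 12 12 -4 → min -5
-5 12 12 -4 -7 → min -7
12 12 -4 -7 -8 → min -8
12 -4 -7 -8 -1 → min -8
-4 -7 -8 -1 9 → min -8

-5, -7, -8, -8, -8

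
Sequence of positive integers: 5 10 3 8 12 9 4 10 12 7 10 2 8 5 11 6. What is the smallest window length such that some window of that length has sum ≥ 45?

5

Extend right; whenever the sum reaches 45, record the length and shrink from the left:
add 5: running sum 5 < 45
add 10: running sum 15 < 45
add 3: running sum 18 < 45
add 8: running sum 26 < 45
add 12: running sum 38 < 45
end 5: [5, 10, 3, 8, 12, 9] sum 47, len 6
end 6: [10, 3, 8, 12, 9, 4] sum 46, len 6
end 7: [3, 8, 12, 9, 4, 10] sum 46, len 6
end 8: [12, 9, 4, 10, 12] sum 47, len 5
end 9: [12, 9, 4, 10, 12, 7] sum 54, len 6
end 10: [9, 4, 10, 12, 7, 10] sum 52, len 6
end 11: [4, 10, 12, 7, 10, 2] sum 45, len 6
end 12: [10, 12, 7, 10, 2, 8] sum 49, len 6
end 13: [10, 12, 7, 10, 2, 8, 5] sum 54, len 7
end 14: [12, 7, 10, 2, 8, 5, 11] sum 55, len 7
end 15: [7, 10, 2, 8, 5, 11, 6] sum 49, len 7
Shortest qualifying length: 5.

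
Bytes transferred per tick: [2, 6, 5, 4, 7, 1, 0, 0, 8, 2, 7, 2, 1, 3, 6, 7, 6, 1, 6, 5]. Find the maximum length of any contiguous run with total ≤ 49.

Extend to the right; shrink from the left whenever the sum exceeds 49:
[2] sum 2 len 1
[2, 6] sum 8 len 2
[2, 6, 5] sum 13 len 3
[2, 6, 5, 4] sum 17 len 4
[2, 6, 5, 4, 7] sum 24 len 5
[2, 6, 5, 4, 7, 1] sum 25 len 6
[2, 6, 5, 4, 7, 1, 0] sum 25 len 7
[2, 6, 5, 4, 7, 1, 0, 0] sum 25 len 8
[2, 6, 5, 4, 7, 1, 0, 0, 8] sum 33 len 9
[2, 6, 5, 4, 7, 1, 0, 0, 8, 2] sum 35 len 10
[2, 6, 5, 4, 7, 1, 0, 0, 8, 2, 7] sum 42 len 11
[2, 6, 5, 4, 7, 1, 0, 0, 8, 2, 7, 2] sum 44 len 12
[2, 6, 5, 4, 7, 1, 0, 0, 8, 2, 7, 2, 1] sum 45 len 13
[2, 6, 5, 4, 7, 1, 0, 0, 8, 2, 7, 2, 1, 3] sum 48 len 14
[5, 4, 7, 1, 0, 0, 8, 2, 7, 2, 1, 3, 6] sum 46 len 13
[4, 7, 1, 0, 0, 8, 2, 7, 2, 1, 3, 6, 7] sum 48 len 13
[1, 0, 0, 8, 2, 7, 2, 1, 3, 6, 7, 6] sum 43 len 12
[1, 0, 0, 8, 2, 7, 2, 1, 3, 6, 7, 6, 1] sum 44 len 13
[0, 0, 8, 2, 7, 2, 1, 3, 6, 7, 6, 1, 6] sum 49 len 13
[2, 7, 2, 1, 3, 6, 7, 6, 1, 6, 5] sum 46 len 11
Longest length seen: 14.

14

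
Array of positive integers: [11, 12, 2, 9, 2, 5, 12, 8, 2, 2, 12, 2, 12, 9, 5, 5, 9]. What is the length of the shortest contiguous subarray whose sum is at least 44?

add 11: running sum 11 < 44
add 12: running sum 23 < 44
add 2: running sum 25 < 44
add 9: running sum 34 < 44
add 2: running sum 36 < 44
add 5: running sum 41 < 44
end 6: [11, 12, 2, 9, 2, 5, 12] sum 53, len 7
end 7: [12, 2, 9, 2, 5, 12, 8] sum 50, len 7
end 8: [12, 2, 9, 2, 5, 12, 8, 2] sum 52, len 8
end 9: [12, 2, 9, 2, 5, 12, 8, 2, 2] sum 54, len 9
end 10: [9, 2, 5, 12, 8, 2, 2, 12] sum 52, len 8
end 11: [2, 5, 12, 8, 2, 2, 12, 2] sum 45, len 8
end 12: [12, 8, 2, 2, 12, 2, 12] sum 50, len 7
end 13: [8, 2, 2, 12, 2, 12, 9] sum 47, len 7
end 14: [2, 2, 12, 2, 12, 9, 5] sum 44, len 7
end 15: [12, 2, 12, 9, 5, 5] sum 45, len 6
end 16: [12, 2, 12, 9, 5, 5, 9] sum 54, len 7
Shortest qualifying length: 6.

6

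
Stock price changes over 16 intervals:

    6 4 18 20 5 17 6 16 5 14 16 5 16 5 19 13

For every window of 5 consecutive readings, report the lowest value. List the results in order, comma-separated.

4, 4, 5, 5, 5, 5, 5, 5, 5, 5, 5, 5

6 4 18 20 5 → min 4
4 18 20 5 17 → min 4
18 20 5 17 6 → min 5
20 5 17 6 16 → min 5
5 17 6 16 5 → min 5
17 6 16 5 14 → min 5
6 16 5 14 16 → min 5
16 5 14 16 5 → min 5
5 14 16 5 16 → min 5
14 16 5 16 5 → min 5
16 5 16 5 19 → min 5
5 16 5 19 13 → min 5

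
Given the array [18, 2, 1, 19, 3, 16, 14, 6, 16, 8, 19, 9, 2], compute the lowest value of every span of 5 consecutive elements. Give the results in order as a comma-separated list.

1, 1, 1, 3, 3, 6, 6, 6, 2

Sliding a size-5 window across the 13 values:
18 2 1 19 3 → min 1
2 1 19 3 16 → min 1
1 19 3 16 14 → min 1
19 3 16 14 6 → min 3
3 16 14 6 16 → min 3
16 14 6 16 8 → min 6
14 6 16 8 19 → min 6
6 16 8 19 9 → min 6
16 8 19 9 2 → min 2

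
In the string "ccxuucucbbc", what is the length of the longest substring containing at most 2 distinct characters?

add c: window [c] (1 distinct), len 1
add c: window [c, c] (1 distinct), len 2
add x: window [c, c, x] (2 distinct), len 3
add u: window [x, u] (2 distinct), len 2
add u: window [x, u, u] (2 distinct), len 3
add c: window [u, u, c] (2 distinct), len 3
add u: window [u, u, c, u] (2 distinct), len 4
add c: window [u, u, c, u, c] (2 distinct), len 5
add b: window [c, b] (2 distinct), len 2
add b: window [c, b, b] (2 distinct), len 3
add c: window [c, b, b, c] (2 distinct), len 4
Longest length with ≤2 distinct: 5.

5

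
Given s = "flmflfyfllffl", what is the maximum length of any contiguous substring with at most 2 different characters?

[f] 1 distinct, len 1
[f, l] 2 distinct, len 2
[l, m] 2 distinct, len 2
[m, f] 2 distinct, len 2
[f, l] 2 distinct, len 2
[f, l, f] 2 distinct, len 3
[f, y] 2 distinct, len 2
[f, y, f] 2 distinct, len 3
[f, l] 2 distinct, len 2
[f, l, l] 2 distinct, len 3
[f, l, l, f] 2 distinct, len 4
[f, l, l, f, f] 2 distinct, len 5
[f, l, l, f, f, l] 2 distinct, len 6
Longest length with ≤2 distinct: 6.

6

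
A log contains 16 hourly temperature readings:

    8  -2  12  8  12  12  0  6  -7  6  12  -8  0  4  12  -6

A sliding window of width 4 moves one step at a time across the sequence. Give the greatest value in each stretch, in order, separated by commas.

12, 12, 12, 12, 12, 12, 6, 12, 12, 12, 12, 12, 12

[8, -2, 12, 8] → max 12
[-2, 12, 8, 12] → max 12
[12, 8, 12, 12] → max 12
[8, 12, 12, 0] → max 12
[12, 12, 0, 6] → max 12
[12, 0, 6, -7] → max 12
[0, 6, -7, 6] → max 6
[6, -7, 6, 12] → max 12
[-7, 6, 12, -8] → max 12
[6, 12, -8, 0] → max 12
[12, -8, 0, 4] → max 12
[-8, 0, 4, 12] → max 12
[0, 4, 12, -6] → max 12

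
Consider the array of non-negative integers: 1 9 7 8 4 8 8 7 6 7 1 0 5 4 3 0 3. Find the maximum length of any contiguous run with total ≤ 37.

Extend to the right; shrink from the left whenever the sum exceeds 37:
[1] sum 1 len 1
[1, 9] sum 10 len 2
[1, 9, 7] sum 17 len 3
[1, 9, 7, 8] sum 25 len 4
[1, 9, 7, 8, 4] sum 29 len 5
[1, 9, 7, 8, 4, 8] sum 37 len 6
[7, 8, 4, 8, 8] sum 35 len 5
[8, 4, 8, 8, 7] sum 35 len 5
[4, 8, 8, 7, 6] sum 33 len 5
[8, 8, 7, 6, 7] sum 36 len 5
[8, 8, 7, 6, 7, 1] sum 37 len 6
[8, 8, 7, 6, 7, 1, 0] sum 37 len 7
[8, 7, 6, 7, 1, 0, 5] sum 34 len 7
[7, 6, 7, 1, 0, 5, 4] sum 30 len 7
[7, 6, 7, 1, 0, 5, 4, 3] sum 33 len 8
[7, 6, 7, 1, 0, 5, 4, 3, 0] sum 33 len 9
[7, 6, 7, 1, 0, 5, 4, 3, 0, 3] sum 36 len 10
Longest length seen: 10.

10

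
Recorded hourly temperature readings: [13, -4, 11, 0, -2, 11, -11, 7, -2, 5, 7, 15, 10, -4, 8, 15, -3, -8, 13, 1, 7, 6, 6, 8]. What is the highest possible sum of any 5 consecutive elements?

44

13 -4 11 0 -2 → sum 18
-4 11 0 -2 11 → sum 16
11 0 -2 11 -11 → sum 9
0 -2 11 -11 7 → sum 5
-2 11 -11 7 -2 → sum 3
11 -11 7 -2 5 → sum 10
-11 7 -2 5 7 → sum 6
7 -2 5 7 15 → sum 32
-2 5 7 15 10 → sum 35
5 7 15 10 -4 → sum 33
7 15 10 -4 8 → sum 36
15 10 -4 8 15 → sum 44
10 -4 8 15 -3 → sum 26
-4 8 15 -3 -8 → sum 8
8 15 -3 -8 13 → sum 25
15 -3 -8 13 1 → sum 18
-3 -8 13 1 7 → sum 10
-8 13 1 7 6 → sum 19
13 1 7 6 6 → sum 33
1 7 6 6 8 → sum 28
Highest of these is 44.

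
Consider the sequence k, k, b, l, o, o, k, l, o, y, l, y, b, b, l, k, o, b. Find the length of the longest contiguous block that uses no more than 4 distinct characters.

9

[k] 1 distinct, len 1
[k, k] 1 distinct, len 2
[k, k, b] 2 distinct, len 3
[k, k, b, l] 3 distinct, len 4
[k, k, b, l, o] 4 distinct, len 5
[k, k, b, l, o, o] 4 distinct, len 6
[k, k, b, l, o, o, k] 4 distinct, len 7
[k, k, b, l, o, o, k, l] 4 distinct, len 8
[k, k, b, l, o, o, k, l, o] 4 distinct, len 9
[l, o, o, k, l, o, y] 4 distinct, len 7
[l, o, o, k, l, o, y, l] 4 distinct, len 8
[l, o, o, k, l, o, y, l, y] 4 distinct, len 9
[l, o, y, l, y, b] 4 distinct, len 6
[l, o, y, l, y, b, b] 4 distinct, len 7
[l, o, y, l, y, b, b, l] 4 distinct, len 8
[y, l, y, b, b, l, k] 4 distinct, len 7
[b, b, l, k, o] 4 distinct, len 5
[b, b, l, k, o, b] 4 distinct, len 6
Longest length with ≤4 distinct: 9.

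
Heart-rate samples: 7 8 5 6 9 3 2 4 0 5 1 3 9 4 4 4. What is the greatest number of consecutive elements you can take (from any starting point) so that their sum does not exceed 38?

10

→ 7: sum 7, len 1
→ 8: sum 15, len 2
→ 5: sum 20, len 3
→ 6: sum 26, len 4
→ 9: sum 35, len 5
→ 3: sum 38, len 6
→ 2 (dropped 7): sum 33, len 6
→ 4: sum 37, len 7
→ 0: sum 37, len 8
→ 5 (dropped 8): sum 34, len 8
→ 1: sum 35, len 9
→ 3: sum 38, len 10
→ 9 (dropped 5, 6): sum 36, len 9
→ 4 (dropped 9): sum 31, len 9
→ 4: sum 35, len 10
→ 4 (dropped 3): sum 36, len 10
Longest length seen: 10.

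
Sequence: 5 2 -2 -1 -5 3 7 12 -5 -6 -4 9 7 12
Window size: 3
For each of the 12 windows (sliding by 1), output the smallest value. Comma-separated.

-2, -2, -5, -5, -5, 3, -5, -6, -6, -6, -4, 7

(5, 2, -2) → min -2
(2, -2, -1) → min -2
(-2, -1, -5) → min -5
(-1, -5, 3) → min -5
(-5, 3, 7) → min -5
(3, 7, 12) → min 3
(7, 12, -5) → min -5
(12, -5, -6) → min -6
(-5, -6, -4) → min -6
(-6, -4, 9) → min -6
(-4, 9, 7) → min -4
(9, 7, 12) → min 7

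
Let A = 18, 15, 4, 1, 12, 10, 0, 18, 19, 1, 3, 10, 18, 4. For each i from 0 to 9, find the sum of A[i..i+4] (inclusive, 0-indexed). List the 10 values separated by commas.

Sliding a size-5 window across the 14 values:
(18, 15, 4, 1, 12) → sum 50
(15, 4, 1, 12, 10) → sum 42
(4, 1, 12, 10, 0) → sum 27
(1, 12, 10, 0, 18) → sum 41
(12, 10, 0, 18, 19) → sum 59
(10, 0, 18, 19, 1) → sum 48
(0, 18, 19, 1, 3) → sum 41
(18, 19, 1, 3, 10) → sum 51
(19, 1, 3, 10, 18) → sum 51
(1, 3, 10, 18, 4) → sum 36

50, 42, 27, 41, 59, 48, 41, 51, 51, 36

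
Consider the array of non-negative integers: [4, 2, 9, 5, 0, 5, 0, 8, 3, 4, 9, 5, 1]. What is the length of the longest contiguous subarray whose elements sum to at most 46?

10

Extend to the right; shrink from the left whenever the sum exceeds 46:
[4] sum 4 len 1
[4, 2] sum 6 len 2
[4, 2, 9] sum 15 len 3
[4, 2, 9, 5] sum 20 len 4
[4, 2, 9, 5, 0] sum 20 len 5
[4, 2, 9, 5, 0, 5] sum 25 len 6
[4, 2, 9, 5, 0, 5, 0] sum 25 len 7
[4, 2, 9, 5, 0, 5, 0, 8] sum 33 len 8
[4, 2, 9, 5, 0, 5, 0, 8, 3] sum 36 len 9
[4, 2, 9, 5, 0, 5, 0, 8, 3, 4] sum 40 len 10
[2, 9, 5, 0, 5, 0, 8, 3, 4, 9] sum 45 len 10
[5, 0, 5, 0, 8, 3, 4, 9, 5] sum 39 len 9
[5, 0, 5, 0, 8, 3, 4, 9, 5, 1] sum 40 len 10
Longest length seen: 10.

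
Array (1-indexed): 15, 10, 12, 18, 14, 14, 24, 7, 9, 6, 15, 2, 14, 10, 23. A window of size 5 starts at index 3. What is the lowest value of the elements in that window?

Elements at indices 3..7: 12, 18, 14, 14, 24
min(12, 18, 14, 14, 24) = 12

12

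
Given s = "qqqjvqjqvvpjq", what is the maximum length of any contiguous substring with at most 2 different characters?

4

add q: window [q] (1 distinct), len 1
add q: window [q, q] (1 distinct), len 2
add q: window [q, q, q] (1 distinct), len 3
add j: window [q, q, q, j] (2 distinct), len 4
add v: window [j, v] (2 distinct), len 2
add q: window [v, q] (2 distinct), len 2
add j: window [q, j] (2 distinct), len 2
add q: window [q, j, q] (2 distinct), len 3
add v: window [q, v] (2 distinct), len 2
add v: window [q, v, v] (2 distinct), len 3
add p: window [v, v, p] (2 distinct), len 3
add j: window [p, j] (2 distinct), len 2
add q: window [j, q] (2 distinct), len 2
Longest length with ≤2 distinct: 4.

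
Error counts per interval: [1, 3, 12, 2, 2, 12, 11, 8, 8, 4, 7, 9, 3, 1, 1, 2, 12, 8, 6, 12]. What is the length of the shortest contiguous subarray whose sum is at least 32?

4

Extend right; whenever the sum reaches 32, record the length and shrink from the left:
add 1: running sum 1 < 32
add 3: running sum 4 < 32
add 12: running sum 16 < 32
add 2: running sum 18 < 32
add 2: running sum 20 < 32
end 5: [1, 3, 12, 2, 2, 12] sum 32, len 6
end 6: [12, 2, 2, 12, 11] sum 39, len 5
end 7: [2, 12, 11, 8] sum 33, len 4
end 8: [12, 11, 8, 8] sum 39, len 4
end 9: [12, 11, 8, 8, 4] sum 43, len 5
end 10: [11, 8, 8, 4, 7] sum 38, len 5
end 11: [8, 8, 4, 7, 9] sum 36, len 5
end 12: [8, 8, 4, 7, 9, 3] sum 39, len 6
end 13: [8, 4, 7, 9, 3, 1] sum 32, len 6
end 14: [8, 4, 7, 9, 3, 1, 1] sum 33, len 7
end 15: [8, 4, 7, 9, 3, 1, 1, 2] sum 35, len 8
end 16: [7, 9, 3, 1, 1, 2, 12] sum 35, len 7
end 17: [9, 3, 1, 1, 2, 12, 8] sum 36, len 7
end 18: [3, 1, 1, 2, 12, 8, 6] sum 33, len 7
end 19: [12, 8, 6, 12] sum 38, len 4
Shortest qualifying length: 4.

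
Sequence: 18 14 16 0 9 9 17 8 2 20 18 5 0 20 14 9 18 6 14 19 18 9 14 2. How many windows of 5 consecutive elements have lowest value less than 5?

14

(18, 14, 16, 0, 9) → min 0  < 5 ✓
(14, 16, 0, 9, 9) → min 0  < 5 ✓
(16, 0, 9, 9, 17) → min 0  < 5 ✓
(0, 9, 9, 17, 8) → min 0  < 5 ✓
(9, 9, 17, 8, 2) → min 2  < 5 ✓
(9, 17, 8, 2, 20) → min 2  < 5 ✓
(17, 8, 2, 20, 18) → min 2  < 5 ✓
(8, 2, 20, 18, 5) → min 2  < 5 ✓
(2, 20, 18, 5, 0) → min 0  < 5 ✓
(20, 18, 5, 0, 20) → min 0  < 5 ✓
(18, 5, 0, 20, 14) → min 0  < 5 ✓
(5, 0, 20, 14, 9) → min 0  < 5 ✓
(0, 20, 14, 9, 18) → min 0  < 5 ✓
(20, 14, 9, 18, 6) → min 6
(14, 9, 18, 6, 14) → min 6
(9, 18, 6, 14, 19) → min 6
(18, 6, 14, 19, 18) → min 6
(6, 14, 19, 18, 9) → min 6
(14, 19, 18, 9, 14) → min 9
(19, 18, 9, 14, 2) → min 2  < 5 ✓
14 windows satisfy the condition.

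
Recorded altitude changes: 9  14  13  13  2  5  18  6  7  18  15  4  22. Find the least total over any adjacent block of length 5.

38

Each size-5 window and its sum:
[9, 14, 13, 13, 2] → sum 51
[14, 13, 13, 2, 5] → sum 47
[13, 13, 2, 5, 18] → sum 51
[13, 2, 5, 18, 6] → sum 44
[2, 5, 18, 6, 7] → sum 38
[5, 18, 6, 7, 18] → sum 54
[18, 6, 7, 18, 15] → sum 64
[6, 7, 18, 15, 4] → sum 50
[7, 18, 15, 4, 22] → sum 66
Least of these is 38.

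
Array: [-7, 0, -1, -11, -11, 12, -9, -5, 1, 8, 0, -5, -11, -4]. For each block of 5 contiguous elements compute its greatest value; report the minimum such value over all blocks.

0

[-7, 0, -1, -11, -11] → max 0
[0, -1, -11, -11, 12] → max 12
[-1, -11, -11, 12, -9] → max 12
[-11, -11, 12, -9, -5] → max 12
[-11, 12, -9, -5, 1] → max 12
[12, -9, -5, 1, 8] → max 12
[-9, -5, 1, 8, 0] → max 8
[-5, 1, 8, 0, -5] → max 8
[1, 8, 0, -5, -11] → max 8
[8, 0, -5, -11, -4] → max 8
Minimum of these is 0.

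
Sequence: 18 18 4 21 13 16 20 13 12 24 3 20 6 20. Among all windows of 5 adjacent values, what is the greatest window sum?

85

Window sums for each of the 10 positions:
(18, 18, 4, 21, 13) → sum 74
(18, 4, 21, 13, 16) → sum 72
(4, 21, 13, 16, 20) → sum 74
(21, 13, 16, 20, 13) → sum 83
(13, 16, 20, 13, 12) → sum 74
(16, 20, 13, 12, 24) → sum 85
(20, 13, 12, 24, 3) → sum 72
(13, 12, 24, 3, 20) → sum 72
(12, 24, 3, 20, 6) → sum 65
(24, 3, 20, 6, 20) → sum 73
Greatest of these is 85.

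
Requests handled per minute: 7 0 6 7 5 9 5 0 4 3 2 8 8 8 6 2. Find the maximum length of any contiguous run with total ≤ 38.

→ 7: sum 7, len 1
→ 0: sum 7, len 2
→ 6: sum 13, len 3
→ 7: sum 20, len 4
→ 5: sum 25, len 5
→ 9: sum 34, len 6
→ 5 (dropped 7): sum 32, len 6
→ 0: sum 32, len 7
→ 4: sum 36, len 8
→ 3 (dropped 0, 6): sum 33, len 7
→ 2: sum 35, len 8
→ 8 (dropped 7): sum 36, len 8
→ 8 (dropped 5, 9): sum 30, len 7
→ 8: sum 38, len 8
→ 6 (dropped 5, 0, 4): sum 35, len 6
→ 2: sum 37, len 7
Longest length seen: 8.

8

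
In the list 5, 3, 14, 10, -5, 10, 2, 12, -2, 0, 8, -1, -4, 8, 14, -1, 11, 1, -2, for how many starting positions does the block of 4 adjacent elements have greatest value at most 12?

[5, 3, 14, 10] → max 14
[3, 14, 10, -5] → max 14
[14, 10, -5, 10] → max 14
[10, -5, 10, 2] → max 10  ≤ 12 ✓
[-5, 10, 2, 12] → max 12  ≤ 12 ✓
[10, 2, 12, -2] → max 12  ≤ 12 ✓
[2, 12, -2, 0] → max 12  ≤ 12 ✓
[12, -2, 0, 8] → max 12  ≤ 12 ✓
[-2, 0, 8, -1] → max 8  ≤ 12 ✓
[0, 8, -1, -4] → max 8  ≤ 12 ✓
[8, -1, -4, 8] → max 8  ≤ 12 ✓
[-1, -4, 8, 14] → max 14
[-4, 8, 14, -1] → max 14
[8, 14, -1, 11] → max 14
[14, -1, 11, 1] → max 14
[-1, 11, 1, -2] → max 11  ≤ 12 ✓
9 windows satisfy the condition.

9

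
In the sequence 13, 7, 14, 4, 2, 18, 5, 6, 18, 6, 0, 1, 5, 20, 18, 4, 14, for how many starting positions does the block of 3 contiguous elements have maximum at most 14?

13 7 14 → max 14  ≤ 14 ✓
7 14 4 → max 14  ≤ 14 ✓
14 4 2 → max 14  ≤ 14 ✓
4 2 18 → max 18
2 18 5 → max 18
18 5 6 → max 18
5 6 18 → max 18
6 18 6 → max 18
18 6 0 → max 18
6 0 1 → max 6  ≤ 14 ✓
0 1 5 → max 5  ≤ 14 ✓
1 5 20 → max 20
5 20 18 → max 20
20 18 4 → max 20
18 4 14 → max 18
5 windows satisfy the condition.

5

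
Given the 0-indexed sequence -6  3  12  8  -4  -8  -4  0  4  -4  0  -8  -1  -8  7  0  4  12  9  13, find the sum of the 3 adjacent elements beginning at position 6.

0

Elements at indices 6..8: -4, 0, 4
sum(-4, 0, 4) = 0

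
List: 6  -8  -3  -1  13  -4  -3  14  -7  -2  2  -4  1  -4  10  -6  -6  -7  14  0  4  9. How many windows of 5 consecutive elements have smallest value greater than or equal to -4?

[6, -8, -3, -1, 13] → min -8
[-8, -3, -1, 13, -4] → min -8
[-3, -1, 13, -4, -3] → min -4  ≥ -4 ✓
[-1, 13, -4, -3, 14] → min -4  ≥ -4 ✓
[13, -4, -3, 14, -7] → min -7
[-4, -3, 14, -7, -2] → min -7
[-3, 14, -7, -2, 2] → min -7
[14, -7, -2, 2, -4] → min -7
[-7, -2, 2, -4, 1] → min -7
[-2, 2, -4, 1, -4] → min -4  ≥ -4 ✓
[2, -4, 1, -4, 10] → min -4  ≥ -4 ✓
[-4, 1, -4, 10, -6] → min -6
[1, -4, 10, -6, -6] → min -6
[-4, 10, -6, -6, -7] → min -7
[10, -6, -6, -7, 14] → min -7
[-6, -6, -7, 14, 0] → min -7
[-6, -7, 14, 0, 4] → min -7
[-7, 14, 0, 4, 9] → min -7
4 windows satisfy the condition.

4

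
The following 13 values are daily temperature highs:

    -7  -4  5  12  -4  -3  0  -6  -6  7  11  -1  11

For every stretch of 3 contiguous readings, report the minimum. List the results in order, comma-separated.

-7, -4, -4, -4, -4, -6, -6, -6, -6, -1, -1

[-7, -4, 5] → min -7
[-4, 5, 12] → min -4
[5, 12, -4] → min -4
[12, -4, -3] → min -4
[-4, -3, 0] → min -4
[-3, 0, -6] → min -6
[0, -6, -6] → min -6
[-6, -6, 7] → min -6
[-6, 7, 11] → min -6
[7, 11, -1] → min -1
[11, -1, 11] → min -1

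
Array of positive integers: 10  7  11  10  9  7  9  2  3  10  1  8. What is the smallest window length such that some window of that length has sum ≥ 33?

4

Extend right; whenever the sum reaches 33, record the length and shrink from the left:
add 10: running sum 10 < 33
add 7: running sum 17 < 33
add 11: running sum 28 < 33
add 10: shortest ending here [10, 7, 11, 10] sum 38, len 4
add 9: shortest ending here [7, 11, 10, 9] sum 37, len 4
add 7: shortest ending here [11, 10, 9, 7] sum 37, len 4
add 9: shortest ending here [10, 9, 7, 9] sum 35, len 4
add 2: shortest ending here [10, 9, 7, 9, 2] sum 37, len 5
add 3: shortest ending here [10, 9, 7, 9, 2, 3] sum 40, len 6
add 10: shortest ending here [9, 7, 9, 2, 3, 10] sum 40, len 6
add 1: shortest ending here [9, 7, 9, 2, 3, 10, 1] sum 41, len 7
add 8: shortest ending here [9, 2, 3, 10, 1, 8] sum 33, len 6
Shortest qualifying length: 4.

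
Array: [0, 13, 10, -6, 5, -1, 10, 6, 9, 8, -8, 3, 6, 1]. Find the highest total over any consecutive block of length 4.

33

Each size-4 window and its sum:
(0, 13, 10, -6) → sum 17
(13, 10, -6, 5) → sum 22
(10, -6, 5, -1) → sum 8
(-6, 5, -1, 10) → sum 8
(5, -1, 10, 6) → sum 20
(-1, 10, 6, 9) → sum 24
(10, 6, 9, 8) → sum 33
(6, 9, 8, -8) → sum 15
(9, 8, -8, 3) → sum 12
(8, -8, 3, 6) → sum 9
(-8, 3, 6, 1) → sum 2
Highest of these is 33.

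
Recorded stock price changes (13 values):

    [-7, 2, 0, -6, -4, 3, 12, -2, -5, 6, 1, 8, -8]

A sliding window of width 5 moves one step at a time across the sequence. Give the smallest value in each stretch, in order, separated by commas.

-7, -6, -6, -6, -5, -5, -5, -5, -8

(-7, 2, 0, -6, -4) → min -7
(2, 0, -6, -4, 3) → min -6
(0, -6, -4, 3, 12) → min -6
(-6, -4, 3, 12, -2) → min -6
(-4, 3, 12, -2, -5) → min -5
(3, 12, -2, -5, 6) → min -5
(12, -2, -5, 6, 1) → min -5
(-2, -5, 6, 1, 8) → min -5
(-5, 6, 1, 8, -8) → min -8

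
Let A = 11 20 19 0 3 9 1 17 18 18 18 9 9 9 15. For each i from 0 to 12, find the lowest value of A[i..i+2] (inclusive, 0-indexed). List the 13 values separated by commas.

11, 0, 0, 0, 1, 1, 1, 17, 18, 9, 9, 9, 9

[11, 20, 19] → min 11
[20, 19, 0] → min 0
[19, 0, 3] → min 0
[0, 3, 9] → min 0
[3, 9, 1] → min 1
[9, 1, 17] → min 1
[1, 17, 18] → min 1
[17, 18, 18] → min 17
[18, 18, 18] → min 18
[18, 18, 9] → min 9
[18, 9, 9] → min 9
[9, 9, 9] → min 9
[9, 9, 15] → min 9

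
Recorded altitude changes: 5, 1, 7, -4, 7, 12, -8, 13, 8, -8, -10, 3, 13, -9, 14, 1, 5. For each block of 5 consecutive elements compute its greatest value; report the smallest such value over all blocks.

(5, 1, 7, -4, 7) → max 7
(1, 7, -4, 7, 12) → max 12
(7, -4, 7, 12, -8) → max 12
(-4, 7, 12, -8, 13) → max 13
(7, 12, -8, 13, 8) → max 13
(12, -8, 13, 8, -8) → max 13
(-8, 13, 8, -8, -10) → max 13
(13, 8, -8, -10, 3) → max 13
(8, -8, -10, 3, 13) → max 13
(-8, -10, 3, 13, -9) → max 13
(-10, 3, 13, -9, 14) → max 14
(3, 13, -9, 14, 1) → max 14
(13, -9, 14, 1, 5) → max 14
Smallest of these is 7.

7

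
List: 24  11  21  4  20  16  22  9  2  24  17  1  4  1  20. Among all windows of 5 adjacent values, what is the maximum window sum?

83

24 11 21 4 20 → sum 80
11 21 4 20 16 → sum 72
21 4 20 16 22 → sum 83
4 20 16 22 9 → sum 71
20 16 22 9 2 → sum 69
16 22 9 2 24 → sum 73
22 9 2 24 17 → sum 74
9 2 24 17 1 → sum 53
2 24 17 1 4 → sum 48
24 17 1 4 1 → sum 47
17 1 4 1 20 → sum 43
Maximum of these is 83.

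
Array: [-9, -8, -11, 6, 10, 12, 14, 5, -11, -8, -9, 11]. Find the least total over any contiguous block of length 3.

Window sums for each of the 10 positions:
-9 -8 -11 → sum -28
-8 -11 6 → sum -13
-11 6 10 → sum 5
6 10 12 → sum 28
10 12 14 → sum 36
12 14 5 → sum 31
14 5 -11 → sum 8
5 -11 -8 → sum -14
-11 -8 -9 → sum -28
-8 -9 11 → sum -6
Least of these is -28.

-28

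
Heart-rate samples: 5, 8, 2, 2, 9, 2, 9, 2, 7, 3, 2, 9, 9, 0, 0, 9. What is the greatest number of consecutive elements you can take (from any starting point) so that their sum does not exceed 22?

add 5: [5] sum 5, len 1
add 8: [5, 8] sum 13, len 2
add 2: [5, 8, 2] sum 15, len 3
add 2: [5, 8, 2, 2] sum 17, len 4
add 9: [8, 2, 2, 9] sum 21, len 4
add 2: [2, 2, 9, 2] sum 15, len 4
add 9: [2, 9, 2, 9] sum 22, len 4
add 2: [9, 2, 9, 2] sum 22, len 4
add 7: [2, 9, 2, 7] sum 20, len 4
add 3: [9, 2, 7, 3] sum 21, len 4
add 2: [2, 7, 3, 2] sum 14, len 4
add 9: [7, 3, 2, 9] sum 21, len 4
add 9: [2, 9, 9] sum 20, len 3
add 0: [2, 9, 9, 0] sum 20, len 4
add 0: [2, 9, 9, 0, 0] sum 20, len 5
add 9: [9, 0, 0, 9] sum 18, len 4
Longest length seen: 5.

5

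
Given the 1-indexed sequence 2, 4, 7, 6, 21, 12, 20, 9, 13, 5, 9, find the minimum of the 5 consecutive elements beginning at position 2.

4

Elements at indices 2..6: 4, 7, 6, 21, 12
min(4, 7, 6, 21, 12) = 4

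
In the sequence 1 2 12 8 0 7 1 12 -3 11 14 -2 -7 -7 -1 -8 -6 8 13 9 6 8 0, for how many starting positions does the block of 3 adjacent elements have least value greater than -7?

15

[1, 2, 12] → min 1  > -7 ✓
[2, 12, 8] → min 2  > -7 ✓
[12, 8, 0] → min 0  > -7 ✓
[8, 0, 7] → min 0  > -7 ✓
[0, 7, 1] → min 0  > -7 ✓
[7, 1, 12] → min 1  > -7 ✓
[1, 12, -3] → min -3  > -7 ✓
[12, -3, 11] → min -3  > -7 ✓
[-3, 11, 14] → min -3  > -7 ✓
[11, 14, -2] → min -2  > -7 ✓
[14, -2, -7] → min -7
[-2, -7, -7] → min -7
[-7, -7, -1] → min -7
[-7, -1, -8] → min -8
[-1, -8, -6] → min -8
[-8, -6, 8] → min -8
[-6, 8, 13] → min -6  > -7 ✓
[8, 13, 9] → min 8  > -7 ✓
[13, 9, 6] → min 6  > -7 ✓
[9, 6, 8] → min 6  > -7 ✓
[6, 8, 0] → min 0  > -7 ✓
15 windows satisfy the condition.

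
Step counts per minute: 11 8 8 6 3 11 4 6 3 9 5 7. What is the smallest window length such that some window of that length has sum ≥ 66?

10

add 11: running sum 11 < 66
add 8: running sum 19 < 66
add 8: running sum 27 < 66
add 6: running sum 33 < 66
add 3: running sum 36 < 66
add 11: running sum 47 < 66
add 4: running sum 51 < 66
add 6: running sum 57 < 66
add 3: running sum 60 < 66
end 9: [11, 8, 8, 6, 3, 11, 4, 6, 3, 9] sum 69, len 10
end 10: [11, 8, 8, 6, 3, 11, 4, 6, 3, 9, 5] sum 74, len 11
end 11: [8, 8, 6, 3, 11, 4, 6, 3, 9, 5, 7] sum 70, len 11
Shortest qualifying length: 10.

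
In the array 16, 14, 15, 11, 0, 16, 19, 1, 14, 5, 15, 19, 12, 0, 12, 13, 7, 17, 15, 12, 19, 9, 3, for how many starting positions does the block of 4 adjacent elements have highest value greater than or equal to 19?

[16, 14, 15, 11] → max 16
[14, 15, 11, 0] → max 15
[15, 11, 0, 16] → max 16
[11, 0, 16, 19] → max 19  ≥ 19 ✓
[0, 16, 19, 1] → max 19  ≥ 19 ✓
[16, 19, 1, 14] → max 19  ≥ 19 ✓
[19, 1, 14, 5] → max 19  ≥ 19 ✓
[1, 14, 5, 15] → max 15
[14, 5, 15, 19] → max 19  ≥ 19 ✓
[5, 15, 19, 12] → max 19  ≥ 19 ✓
[15, 19, 12, 0] → max 19  ≥ 19 ✓
[19, 12, 0, 12] → max 19  ≥ 19 ✓
[12, 0, 12, 13] → max 13
[0, 12, 13, 7] → max 13
[12, 13, 7, 17] → max 17
[13, 7, 17, 15] → max 17
[7, 17, 15, 12] → max 17
[17, 15, 12, 19] → max 19  ≥ 19 ✓
[15, 12, 19, 9] → max 19  ≥ 19 ✓
[12, 19, 9, 3] → max 19  ≥ 19 ✓
11 windows satisfy the condition.

11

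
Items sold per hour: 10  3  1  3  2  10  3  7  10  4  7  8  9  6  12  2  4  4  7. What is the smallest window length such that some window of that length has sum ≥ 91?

14

add 10: running sum 10 < 91
add 3: running sum 13 < 91
add 1: running sum 14 < 91
add 3: running sum 17 < 91
add 2: running sum 19 < 91
add 10: running sum 29 < 91
add 3: running sum 32 < 91
add 7: running sum 39 < 91
add 10: running sum 49 < 91
add 4: running sum 53 < 91
add 7: running sum 60 < 91
add 8: running sum 68 < 91
add 9: running sum 77 < 91
add 6: running sum 83 < 91
end 14: [10, 3, 1, 3, 2, 10, 3, 7, 10, 4, 7, 8, 9, 6, 12] sum 95, len 15
end 15: [10, 3, 1, 3, 2, 10, 3, 7, 10, 4, 7, 8, 9, 6, 12, 2] sum 97, len 16
end 16: [3, 1, 3, 2, 10, 3, 7, 10, 4, 7, 8, 9, 6, 12, 2, 4] sum 91, len 16
end 17: [3, 2, 10, 3, 7, 10, 4, 7, 8, 9, 6, 12, 2, 4, 4] sum 91, len 15
end 18: [10, 3, 7, 10, 4, 7, 8, 9, 6, 12, 2, 4, 4, 7] sum 93, len 14
Shortest qualifying length: 14.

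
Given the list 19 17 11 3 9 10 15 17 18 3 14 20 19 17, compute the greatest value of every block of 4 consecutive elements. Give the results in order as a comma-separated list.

19 17 11 3 → max 19
17 11 3 9 → max 17
11 3 9 10 → max 11
3 9 10 15 → max 15
9 10 15 17 → max 17
10 15 17 18 → max 18
15 17 18 3 → max 18
17 18 3 14 → max 18
18 3 14 20 → max 20
3 14 20 19 → max 20
14 20 19 17 → max 20

19, 17, 11, 15, 17, 18, 18, 18, 20, 20, 20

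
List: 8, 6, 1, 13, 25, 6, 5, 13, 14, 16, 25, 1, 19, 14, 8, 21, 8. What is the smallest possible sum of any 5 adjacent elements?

(8, 6, 1, 13, 25) → sum 53
(6, 1, 13, 25, 6) → sum 51
(1, 13, 25, 6, 5) → sum 50
(13, 25, 6, 5, 13) → sum 62
(25, 6, 5, 13, 14) → sum 63
(6, 5, 13, 14, 16) → sum 54
(5, 13, 14, 16, 25) → sum 73
(13, 14, 16, 25, 1) → sum 69
(14, 16, 25, 1, 19) → sum 75
(16, 25, 1, 19, 14) → sum 75
(25, 1, 19, 14, 8) → sum 67
(1, 19, 14, 8, 21) → sum 63
(19, 14, 8, 21, 8) → sum 70
Smallest of these is 50.

50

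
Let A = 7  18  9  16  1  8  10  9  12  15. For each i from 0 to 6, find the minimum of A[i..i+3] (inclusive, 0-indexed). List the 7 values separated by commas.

Sliding a size-4 window across the 10 values:
(7, 18, 9, 16) → min 7
(18, 9, 16, 1) → min 1
(9, 16, 1, 8) → min 1
(16, 1, 8, 10) → min 1
(1, 8, 10, 9) → min 1
(8, 10, 9, 12) → min 8
(10, 9, 12, 15) → min 9

7, 1, 1, 1, 1, 8, 9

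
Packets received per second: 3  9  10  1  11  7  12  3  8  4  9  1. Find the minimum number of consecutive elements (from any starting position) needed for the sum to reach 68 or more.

Extend right; whenever the sum reaches 68, record the length and shrink from the left:
add 3: running sum 3 < 68
add 9: running sum 12 < 68
add 10: running sum 22 < 68
add 1: running sum 23 < 68
add 11: running sum 34 < 68
add 7: running sum 41 < 68
add 12: running sum 53 < 68
add 3: running sum 56 < 68
add 8: running sum 64 < 68
add 4: shortest ending here [3, 9, 10, 1, 11, 7, 12, 3, 8, 4] sum 68, len 10
add 9: shortest ending here [9, 10, 1, 11, 7, 12, 3, 8, 4, 9] sum 74, len 10
add 1: shortest ending here [9, 10, 1, 11, 7, 12, 3, 8, 4, 9, 1] sum 75, len 11
Shortest qualifying length: 10.

10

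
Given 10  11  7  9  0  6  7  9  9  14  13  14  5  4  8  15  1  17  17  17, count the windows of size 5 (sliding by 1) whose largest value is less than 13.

[10, 11, 7, 9, 0] → max 11  < 13 ✓
[11, 7, 9, 0, 6] → max 11  < 13 ✓
[7, 9, 0, 6, 7] → max 9  < 13 ✓
[9, 0, 6, 7, 9] → max 9  < 13 ✓
[0, 6, 7, 9, 9] → max 9  < 13 ✓
[6, 7, 9, 9, 14] → max 14
[7, 9, 9, 14, 13] → max 14
[9, 9, 14, 13, 14] → max 14
[9, 14, 13, 14, 5] → max 14
[14, 13, 14, 5, 4] → max 14
[13, 14, 5, 4, 8] → max 14
[14, 5, 4, 8, 15] → max 15
[5, 4, 8, 15, 1] → max 15
[4, 8, 15, 1, 17] → max 17
[8, 15, 1, 17, 17] → max 17
[15, 1, 17, 17, 17] → max 17
5 windows satisfy the condition.

5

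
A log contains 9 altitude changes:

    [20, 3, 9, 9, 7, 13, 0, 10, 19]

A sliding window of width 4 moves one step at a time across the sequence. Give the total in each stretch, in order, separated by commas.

41, 28, 38, 29, 30, 42

Sliding a size-4 window across the 9 values:
[20, 3, 9, 9] → sum 41
[3, 9, 9, 7] → sum 28
[9, 9, 7, 13] → sum 38
[9, 7, 13, 0] → sum 29
[7, 13, 0, 10] → sum 30
[13, 0, 10, 19] → sum 42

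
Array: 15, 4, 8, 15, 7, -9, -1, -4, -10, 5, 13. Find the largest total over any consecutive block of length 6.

40

15 4 8 15 7 -9 → sum 40
4 8 15 7 -9 -1 → sum 24
8 15 7 -9 -1 -4 → sum 16
15 7 -9 -1 -4 -10 → sum -2
7 -9 -1 -4 -10 5 → sum -12
-9 -1 -4 -10 5 13 → sum -6
Largest of these is 40.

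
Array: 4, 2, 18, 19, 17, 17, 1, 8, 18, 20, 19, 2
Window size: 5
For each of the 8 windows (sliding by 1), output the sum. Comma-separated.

60, 73, 72, 62, 61, 64, 66, 67

Sliding a size-5 window across the 12 values:
[4, 2, 18, 19, 17] → sum 60
[2, 18, 19, 17, 17] → sum 73
[18, 19, 17, 17, 1] → sum 72
[19, 17, 17, 1, 8] → sum 62
[17, 17, 1, 8, 18] → sum 61
[17, 1, 8, 18, 20] → sum 64
[1, 8, 18, 20, 19] → sum 66
[8, 18, 20, 19, 2] → sum 67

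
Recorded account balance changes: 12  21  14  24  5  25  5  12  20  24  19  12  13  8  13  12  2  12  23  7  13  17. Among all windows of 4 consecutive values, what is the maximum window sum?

12 21 14 24 → sum 71
21 14 24 5 → sum 64
14 24 5 25 → sum 68
24 5 25 5 → sum 59
5 25 5 12 → sum 47
25 5 12 20 → sum 62
5 12 20 24 → sum 61
12 20 24 19 → sum 75
20 24 19 12 → sum 75
24 19 12 13 → sum 68
19 12 13 8 → sum 52
12 13 8 13 → sum 46
13 8 13 12 → sum 46
8 13 12 2 → sum 35
13 12 2 12 → sum 39
12 2 12 23 → sum 49
2 12 23 7 → sum 44
12 23 7 13 → sum 55
23 7 13 17 → sum 60
Maximum of these is 75.

75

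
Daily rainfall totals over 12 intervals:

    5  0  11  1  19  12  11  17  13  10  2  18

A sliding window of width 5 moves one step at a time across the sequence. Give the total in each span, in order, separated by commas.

[5, 0, 11, 1, 19] → sum 36
[0, 11, 1, 19, 12] → sum 43
[11, 1, 19, 12, 11] → sum 54
[1, 19, 12, 11, 17] → sum 60
[19, 12, 11, 17, 13] → sum 72
[12, 11, 17, 13, 10] → sum 63
[11, 17, 13, 10, 2] → sum 53
[17, 13, 10, 2, 18] → sum 60

36, 43, 54, 60, 72, 63, 53, 60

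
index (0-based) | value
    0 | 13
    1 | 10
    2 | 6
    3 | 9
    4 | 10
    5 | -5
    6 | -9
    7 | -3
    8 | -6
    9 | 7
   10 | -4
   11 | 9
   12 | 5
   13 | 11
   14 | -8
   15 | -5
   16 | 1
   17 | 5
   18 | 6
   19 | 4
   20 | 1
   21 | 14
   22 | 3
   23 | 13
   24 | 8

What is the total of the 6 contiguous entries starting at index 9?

20

Elements at indices 9..14: 7, -4, 9, 5, 11, -8
sum(7, -4, 9, 5, 11, -8) = 20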